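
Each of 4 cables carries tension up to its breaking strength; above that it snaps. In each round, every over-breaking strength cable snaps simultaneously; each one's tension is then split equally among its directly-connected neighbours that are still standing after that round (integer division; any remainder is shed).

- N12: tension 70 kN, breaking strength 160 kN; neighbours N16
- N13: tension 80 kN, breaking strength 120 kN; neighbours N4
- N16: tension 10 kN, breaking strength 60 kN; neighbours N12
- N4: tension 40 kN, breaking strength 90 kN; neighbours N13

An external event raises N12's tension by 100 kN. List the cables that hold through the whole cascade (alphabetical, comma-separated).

N13, N4

Round 1 — N12 at 170 > 160. N12 snaps.
  N12 sheds 170 kN to N16: 170 each.
    N16: 10+170 = 180 > 60
Round 2 — N16 snaps.
  N16 sheds 180 kN: no online neighbours, lost.
No further breaks.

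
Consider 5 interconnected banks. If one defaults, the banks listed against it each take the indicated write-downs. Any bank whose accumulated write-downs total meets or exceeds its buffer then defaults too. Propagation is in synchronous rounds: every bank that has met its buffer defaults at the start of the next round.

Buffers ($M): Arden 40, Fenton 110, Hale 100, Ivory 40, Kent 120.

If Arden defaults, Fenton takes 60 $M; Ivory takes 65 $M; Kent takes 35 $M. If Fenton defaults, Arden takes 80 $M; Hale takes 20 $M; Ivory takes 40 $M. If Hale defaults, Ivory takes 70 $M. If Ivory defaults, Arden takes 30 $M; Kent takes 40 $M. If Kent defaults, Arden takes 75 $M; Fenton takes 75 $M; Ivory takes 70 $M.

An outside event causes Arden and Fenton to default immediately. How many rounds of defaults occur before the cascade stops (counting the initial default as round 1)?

Round 1 — Arden, Fenton default (initial).
  Hale: +20 → 20 < 100
  Ivory: +65+40 → 105 ≥ 40
  Kent: +35 → 35 < 120
Round 2 — Ivory defaults.
  Kent: +40 → 75 < 120
No further defaults.

2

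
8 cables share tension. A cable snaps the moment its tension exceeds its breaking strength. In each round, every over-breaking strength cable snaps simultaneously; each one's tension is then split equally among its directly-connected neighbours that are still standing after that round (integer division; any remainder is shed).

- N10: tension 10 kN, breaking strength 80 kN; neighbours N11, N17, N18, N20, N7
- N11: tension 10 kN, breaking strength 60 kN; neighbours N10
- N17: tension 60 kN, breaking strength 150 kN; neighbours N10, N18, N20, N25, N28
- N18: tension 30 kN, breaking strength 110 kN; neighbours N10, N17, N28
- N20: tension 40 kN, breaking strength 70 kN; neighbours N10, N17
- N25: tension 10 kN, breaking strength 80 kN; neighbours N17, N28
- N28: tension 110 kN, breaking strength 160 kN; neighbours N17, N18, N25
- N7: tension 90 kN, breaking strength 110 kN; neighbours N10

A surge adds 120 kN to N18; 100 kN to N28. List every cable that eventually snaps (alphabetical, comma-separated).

N10, N17, N18, N20, N25, N28, N7

Round 1 — N18 at 150 > 110; N28 at 210 > 160. N18, N28 snap.
  N18 sheds 150 kN to N10, N17: 75 each.
    N10: 10+75 = 85 > 80
    N17: 60+75 = 135 ≤ 150
  N28 sheds 210 kN to N17, N25: 105 each.
    N17: 135+105 = 240 > 150
    N25: 10+105 = 115 > 80
Round 2 — N10, N17, N25 snap.
  N10 sheds 85 kN to N11, N20, N7: 28 each (1 lost).
    N11: 10+28 = 38 ≤ 60
    N20: 40+28 = 68 ≤ 70
    N7: 90+28 = 118 > 110
  N17 sheds 240 kN to N20: 240 each.
    N20: 68+240 = 308 > 70
  N25 sheds 115 kN: no online neighbours, lost.
Round 3 — N20, N7 snap.
  N20 sheds 308 kN: no online neighbours, lost.
  N7 sheds 118 kN: no online neighbours, lost.
No further breaks.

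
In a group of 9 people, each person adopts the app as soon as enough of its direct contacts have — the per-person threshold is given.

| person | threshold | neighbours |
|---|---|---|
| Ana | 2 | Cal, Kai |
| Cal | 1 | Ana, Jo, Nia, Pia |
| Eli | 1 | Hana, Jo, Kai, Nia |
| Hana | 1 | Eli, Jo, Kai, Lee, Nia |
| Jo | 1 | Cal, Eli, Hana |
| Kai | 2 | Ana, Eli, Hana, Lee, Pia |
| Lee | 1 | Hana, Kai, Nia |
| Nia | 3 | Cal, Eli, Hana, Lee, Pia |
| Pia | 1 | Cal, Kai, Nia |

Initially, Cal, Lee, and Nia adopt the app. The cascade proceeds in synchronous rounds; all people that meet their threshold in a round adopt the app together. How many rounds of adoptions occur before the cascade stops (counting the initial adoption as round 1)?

4

Round 1 — Cal, Lee, Nia adopt the app (initial).
Round 2 — checking thresholds:
  Ana: 1 of 2 neighbours < 2, not yet.
  Eli: 1 of 4 neighbours ≥ 1, adopts the app.
  Hana: 2 of 5 neighbours ≥ 1, adopts the app.
  Jo: 1 of 3 neighbours ≥ 1, adopts the app.
  Kai: 1 of 5 neighbours < 2, not yet.
  Pia: 2 of 3 neighbours ≥ 1, adopts the app.
Round 3 — checking thresholds:
  Ana: 1 of 2 neighbours < 2, not yet.
  Kai: 4 of 5 neighbours ≥ 2, adopts the app.
Round 4 — checking thresholds:
  Ana: 2 of 2 neighbours ≥ 2, adopts the app.
Round 5 — no new adoptions; cascade stops.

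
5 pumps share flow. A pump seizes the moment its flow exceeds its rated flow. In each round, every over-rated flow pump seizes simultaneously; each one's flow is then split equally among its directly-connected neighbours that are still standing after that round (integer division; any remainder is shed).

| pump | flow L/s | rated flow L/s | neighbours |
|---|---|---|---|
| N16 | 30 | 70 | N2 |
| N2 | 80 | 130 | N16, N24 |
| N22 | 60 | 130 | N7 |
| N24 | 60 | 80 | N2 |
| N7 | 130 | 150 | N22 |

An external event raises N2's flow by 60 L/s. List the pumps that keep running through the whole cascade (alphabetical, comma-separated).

N22, N7

Round 1 — N2 at 140 > 130. N2 seizes.
  N2 sheds 140 L/s to N16, N24: 70 each.
    N16: 30+70 = 100 > 70
    N24: 60+70 = 130 > 80
Round 2 — N16, N24 seize.
  N16 sheds 100 L/s: no online neighbours, lost.
  N24 sheds 130 L/s: no online neighbours, lost.
No further seizures.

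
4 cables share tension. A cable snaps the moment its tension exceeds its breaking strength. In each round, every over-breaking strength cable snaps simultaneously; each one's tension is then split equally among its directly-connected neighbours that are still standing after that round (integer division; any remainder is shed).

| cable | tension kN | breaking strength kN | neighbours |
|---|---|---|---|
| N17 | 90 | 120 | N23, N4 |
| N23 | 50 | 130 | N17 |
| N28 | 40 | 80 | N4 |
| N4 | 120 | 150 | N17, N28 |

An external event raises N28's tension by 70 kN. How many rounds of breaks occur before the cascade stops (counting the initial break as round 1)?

Round 1 — N28 at 110 > 80. N28 snaps.
  N28 sheds 110 kN to N4: 110 each.
    N4: 120+110 = 230 > 150
Round 2 — N4 snaps.
  N4 sheds 230 kN to N17: 230 each.
    N17: 90+230 = 320 > 120
Round 3 — N17 snaps.
  N17 sheds 320 kN to N23: 320 each.
    N23: 50+320 = 370 > 130
Round 4 — N23 snaps.
  N23 sheds 370 kN: no online neighbours, lost.
No further breaks.

4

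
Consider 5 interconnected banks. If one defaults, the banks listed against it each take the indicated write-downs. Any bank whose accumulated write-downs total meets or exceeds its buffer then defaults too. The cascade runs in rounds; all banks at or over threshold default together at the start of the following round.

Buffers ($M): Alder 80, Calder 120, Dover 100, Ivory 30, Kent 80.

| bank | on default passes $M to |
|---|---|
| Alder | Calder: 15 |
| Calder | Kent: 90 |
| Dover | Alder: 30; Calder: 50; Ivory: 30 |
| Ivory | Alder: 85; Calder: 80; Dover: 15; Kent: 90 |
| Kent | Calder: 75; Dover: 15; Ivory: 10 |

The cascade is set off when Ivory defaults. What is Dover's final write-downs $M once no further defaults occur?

Round 1 — Ivory defaults (initial).
  Alder: +85 → 85 ≥ 80
  Calder: +80 → 80 < 120
  Dover: +15 → 15 < 100
  Kent: +90 → 90 ≥ 80
Round 2 — Alder, Kent default.
  Calder: +15+75 → 170 ≥ 120
  Dover: +15 → 30 < 100
Round 3 — Calder defaults.
No further defaults.

30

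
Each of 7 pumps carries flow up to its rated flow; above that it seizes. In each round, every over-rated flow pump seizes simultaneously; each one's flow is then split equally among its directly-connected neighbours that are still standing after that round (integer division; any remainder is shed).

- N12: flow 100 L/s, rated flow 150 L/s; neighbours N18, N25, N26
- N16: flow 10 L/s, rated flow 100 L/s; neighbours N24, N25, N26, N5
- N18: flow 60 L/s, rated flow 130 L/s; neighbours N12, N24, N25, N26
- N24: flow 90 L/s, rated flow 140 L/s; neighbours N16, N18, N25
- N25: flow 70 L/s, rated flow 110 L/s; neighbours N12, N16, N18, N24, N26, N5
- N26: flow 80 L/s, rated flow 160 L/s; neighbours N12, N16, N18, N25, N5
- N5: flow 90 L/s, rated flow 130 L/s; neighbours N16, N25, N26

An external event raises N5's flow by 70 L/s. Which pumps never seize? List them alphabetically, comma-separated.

Round 1 — N5 at 160 > 130. N5 seizes.
  N5 sheds 160 L/s to N16, N25, N26: 53 each (1 lost).
    N16: 10+53 = 63 ≤ 100
    N25: 70+53 = 123 > 110
    N26: 80+53 = 133 ≤ 160
Round 2 — N25 seizes.
  N25 sheds 123 L/s to N12, N16, N18, N24, N26: 24 each (3 lost).
    N12: 100+24 = 124 ≤ 150
    N16: 63+24 = 87 ≤ 100
    N18: 60+24 = 84 ≤ 130
    N24: 90+24 = 114 ≤ 140
    N26: 133+24 = 157 ≤ 160
No further seizures.

N12, N16, N18, N24, N26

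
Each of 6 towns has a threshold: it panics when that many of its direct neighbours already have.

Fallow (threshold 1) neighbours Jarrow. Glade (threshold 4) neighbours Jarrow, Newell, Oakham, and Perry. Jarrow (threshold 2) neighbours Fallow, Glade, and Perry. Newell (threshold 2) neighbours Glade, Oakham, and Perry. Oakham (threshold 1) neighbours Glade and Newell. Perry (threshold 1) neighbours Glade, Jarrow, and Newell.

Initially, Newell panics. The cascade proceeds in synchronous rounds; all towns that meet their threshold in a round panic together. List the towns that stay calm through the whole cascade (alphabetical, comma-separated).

Fallow, Glade, Jarrow

Round 1 — Newell panics (initial).
Round 2 — checking thresholds:
  Glade: 1 of 4 neighbours < 4, below threshold.
  Oakham: 1 of 2 neighbours ≥ 1, panics.
  Perry: 1 of 3 neighbours ≥ 1, panics.
Round 3 — no new panics; cascade stops.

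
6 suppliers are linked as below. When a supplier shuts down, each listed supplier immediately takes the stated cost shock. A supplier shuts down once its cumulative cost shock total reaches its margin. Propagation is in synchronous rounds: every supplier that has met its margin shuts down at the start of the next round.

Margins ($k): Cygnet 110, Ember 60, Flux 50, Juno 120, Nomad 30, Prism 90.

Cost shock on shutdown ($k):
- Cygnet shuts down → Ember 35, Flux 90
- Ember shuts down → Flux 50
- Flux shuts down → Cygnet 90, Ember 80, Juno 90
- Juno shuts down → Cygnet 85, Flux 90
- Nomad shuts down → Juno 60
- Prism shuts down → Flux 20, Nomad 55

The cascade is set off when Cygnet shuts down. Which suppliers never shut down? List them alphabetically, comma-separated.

Juno, Nomad, Prism

Round 1 — Cygnet shuts down (initial).
  Ember: +35 → 35 < 60
  Flux: +90 → 90 ≥ 50
Round 2 — Flux shuts down.
  Ember: +80 → 115 ≥ 60
  Juno: +90 → 90 < 120
Round 3 — Ember shuts down.
No further shutdowns.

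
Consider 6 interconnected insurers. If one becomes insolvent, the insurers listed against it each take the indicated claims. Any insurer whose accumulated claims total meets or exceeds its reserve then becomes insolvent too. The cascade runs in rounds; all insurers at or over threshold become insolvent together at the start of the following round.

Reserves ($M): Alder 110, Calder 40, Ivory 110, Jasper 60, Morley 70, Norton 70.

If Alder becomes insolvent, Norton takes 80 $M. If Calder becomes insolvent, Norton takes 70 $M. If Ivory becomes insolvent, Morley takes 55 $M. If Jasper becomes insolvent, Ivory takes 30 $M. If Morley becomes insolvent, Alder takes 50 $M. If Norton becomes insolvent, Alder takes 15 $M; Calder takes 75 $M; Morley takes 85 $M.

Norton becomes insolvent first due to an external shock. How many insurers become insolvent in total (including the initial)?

Round 1 — Norton becomes insolvent (initial).
  Alder: +15 → 15 < 110
  Calder: +75 → 75 ≥ 40
  Morley: +85 → 85 ≥ 70
Round 2 — Calder, Morley become insolvent.
  Alder: +50 → 65 < 110
No further insolvencies.

3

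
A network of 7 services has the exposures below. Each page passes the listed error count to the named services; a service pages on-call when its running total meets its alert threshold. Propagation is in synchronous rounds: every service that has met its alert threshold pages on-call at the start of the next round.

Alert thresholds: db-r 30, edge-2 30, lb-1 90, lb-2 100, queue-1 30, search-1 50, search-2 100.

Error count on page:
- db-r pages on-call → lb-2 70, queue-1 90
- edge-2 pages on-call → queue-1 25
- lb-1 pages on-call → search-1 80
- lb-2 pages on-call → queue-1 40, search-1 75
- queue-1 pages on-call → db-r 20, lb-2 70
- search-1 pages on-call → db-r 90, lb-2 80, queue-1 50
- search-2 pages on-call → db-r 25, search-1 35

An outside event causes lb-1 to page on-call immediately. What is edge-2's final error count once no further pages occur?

Round 1 — lb-1 pages on-call (initial).
  search-1: +80 → 80 ≥ 50
Round 2 — search-1 pages on-call.
  db-r: +90 → 90 ≥ 30
  lb-2: +80 → 80 < 100
  queue-1: +50 → 50 ≥ 30
Round 3 — db-r, queue-1 page on-call.
  lb-2: +70+70 → 220 ≥ 100
Round 4 — lb-2 pages on-call.
No further pages.

0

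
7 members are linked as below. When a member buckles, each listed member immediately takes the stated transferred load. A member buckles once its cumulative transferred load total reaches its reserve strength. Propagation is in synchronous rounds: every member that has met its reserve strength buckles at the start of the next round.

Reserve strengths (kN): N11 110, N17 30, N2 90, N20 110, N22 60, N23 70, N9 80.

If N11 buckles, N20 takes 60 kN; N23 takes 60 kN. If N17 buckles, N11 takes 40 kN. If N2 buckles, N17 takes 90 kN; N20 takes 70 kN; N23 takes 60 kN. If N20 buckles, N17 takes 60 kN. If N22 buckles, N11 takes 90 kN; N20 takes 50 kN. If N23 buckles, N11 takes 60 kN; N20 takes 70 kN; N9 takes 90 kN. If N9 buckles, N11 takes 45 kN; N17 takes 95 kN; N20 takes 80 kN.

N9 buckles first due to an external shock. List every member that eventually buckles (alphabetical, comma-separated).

Round 1 — N9 buckles (initial).
  N11: +45 → 45 < 110
  N17: +95 → 95 ≥ 30
  N20: +80 → 80 < 110
Round 2 — N17 buckles.
  N11: +40 → 85 < 110
No further bucklings.

N17, N9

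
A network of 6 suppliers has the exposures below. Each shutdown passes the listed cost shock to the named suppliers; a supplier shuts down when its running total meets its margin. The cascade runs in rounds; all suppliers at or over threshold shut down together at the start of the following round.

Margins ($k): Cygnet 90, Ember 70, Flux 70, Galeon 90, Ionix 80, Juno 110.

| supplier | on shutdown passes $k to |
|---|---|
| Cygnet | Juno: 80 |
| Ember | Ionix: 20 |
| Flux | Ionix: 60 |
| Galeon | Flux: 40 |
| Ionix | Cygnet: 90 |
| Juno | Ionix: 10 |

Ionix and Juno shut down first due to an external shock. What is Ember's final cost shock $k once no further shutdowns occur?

Round 1 — Ionix, Juno shut down (initial).
  Cygnet: +90 → 90 ≥ 90
Round 2 — Cygnet shuts down.
No further shutdowns.

0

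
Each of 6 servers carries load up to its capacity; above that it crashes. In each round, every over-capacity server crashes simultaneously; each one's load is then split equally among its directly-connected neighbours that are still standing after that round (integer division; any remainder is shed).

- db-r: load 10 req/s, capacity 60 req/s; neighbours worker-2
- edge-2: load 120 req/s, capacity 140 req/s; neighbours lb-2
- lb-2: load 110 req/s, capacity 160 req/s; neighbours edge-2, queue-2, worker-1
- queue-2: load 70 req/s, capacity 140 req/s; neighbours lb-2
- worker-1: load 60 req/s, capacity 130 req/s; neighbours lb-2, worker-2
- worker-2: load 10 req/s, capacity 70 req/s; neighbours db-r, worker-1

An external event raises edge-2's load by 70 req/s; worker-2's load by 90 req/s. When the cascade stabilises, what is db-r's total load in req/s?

60

Round 1 — edge-2 at 190 > 140; worker-2 at 100 > 70. edge-2, worker-2 crash.
  edge-2 sheds 190 req/s to lb-2: 190 each.
    lb-2: 110+190 = 300 > 160
  worker-2 sheds 100 req/s to db-r, worker-1: 50 each.
    db-r: 10+50 = 60 ≤ 60
    worker-1: 60+50 = 110 ≤ 130
Round 2 — lb-2 crashes.
  lb-2 sheds 300 req/s to queue-2, worker-1: 150 each.
    queue-2: 70+150 = 220 > 140
    worker-1: 110+150 = 260 > 130
Round 3 — queue-2, worker-1 crash.
  queue-2 sheds 220 req/s: no online neighbours, lost.
  worker-1 sheds 260 req/s: no online neighbours, lost.
No further crashes.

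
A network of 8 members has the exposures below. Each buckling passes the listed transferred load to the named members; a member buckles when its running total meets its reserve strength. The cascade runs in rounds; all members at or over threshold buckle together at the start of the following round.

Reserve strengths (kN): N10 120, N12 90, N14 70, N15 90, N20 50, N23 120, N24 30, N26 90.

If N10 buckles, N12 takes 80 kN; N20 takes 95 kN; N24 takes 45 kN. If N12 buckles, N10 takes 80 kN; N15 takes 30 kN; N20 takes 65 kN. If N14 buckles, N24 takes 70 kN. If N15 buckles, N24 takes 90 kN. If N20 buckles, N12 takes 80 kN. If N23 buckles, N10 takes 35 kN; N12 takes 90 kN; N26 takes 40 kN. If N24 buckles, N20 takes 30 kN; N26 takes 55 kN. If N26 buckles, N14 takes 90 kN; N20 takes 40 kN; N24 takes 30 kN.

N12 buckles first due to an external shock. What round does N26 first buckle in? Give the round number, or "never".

never

Round 1 — N12 buckles (initial).
  N10: +80 → 80 < 120
  N15: +30 → 30 < 90
  N20: +65 → 65 ≥ 50
Round 2 — N20 buckles.
No further bucklings.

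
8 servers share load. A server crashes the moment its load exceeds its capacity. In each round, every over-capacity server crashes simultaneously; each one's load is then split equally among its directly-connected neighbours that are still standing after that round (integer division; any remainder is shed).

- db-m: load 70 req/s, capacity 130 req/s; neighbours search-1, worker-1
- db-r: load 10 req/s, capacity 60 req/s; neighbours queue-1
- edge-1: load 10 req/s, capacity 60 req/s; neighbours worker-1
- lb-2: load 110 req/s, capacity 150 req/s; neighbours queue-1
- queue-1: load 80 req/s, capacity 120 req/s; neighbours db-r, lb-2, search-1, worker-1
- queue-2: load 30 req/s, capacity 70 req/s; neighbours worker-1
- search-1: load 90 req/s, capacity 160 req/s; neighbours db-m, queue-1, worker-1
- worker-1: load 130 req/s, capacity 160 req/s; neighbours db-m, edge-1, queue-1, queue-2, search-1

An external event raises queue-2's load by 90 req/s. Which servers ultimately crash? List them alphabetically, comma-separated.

Round 1 — queue-2 at 120 > 70. queue-2 crashes.
  queue-2 sheds 120 req/s to worker-1: 120 each.
    worker-1: 130+120 = 250 > 160
Round 2 — worker-1 crashes.
  worker-1 sheds 250 req/s to db-m, edge-1, queue-1, search-1: 62 each (2 lost).
    db-m: 70+62 = 132 > 130
    edge-1: 10+62 = 72 > 60
    queue-1: 80+62 = 142 > 120
    search-1: 90+62 = 152 ≤ 160
Round 3 — db-m, edge-1, queue-1 crash.
  db-m sheds 132 req/s to search-1: 132 each.
    search-1: 152+132 = 284 > 160
  edge-1 sheds 72 req/s: no online neighbours, lost.
  queue-1 sheds 142 req/s to db-r, lb-2, search-1: 47 each (1 lost).
    db-r: 10+47 = 57 ≤ 60
    lb-2: 110+47 = 157 > 150
    search-1: 284+47 = 331 > 160
Round 4 — lb-2, search-1 crash.
  lb-2 sheds 157 req/s: no online neighbours, lost.
  search-1 sheds 331 req/s: no online neighbours, lost.
No further crashes.

db-m, edge-1, lb-2, queue-1, queue-2, search-1, worker-1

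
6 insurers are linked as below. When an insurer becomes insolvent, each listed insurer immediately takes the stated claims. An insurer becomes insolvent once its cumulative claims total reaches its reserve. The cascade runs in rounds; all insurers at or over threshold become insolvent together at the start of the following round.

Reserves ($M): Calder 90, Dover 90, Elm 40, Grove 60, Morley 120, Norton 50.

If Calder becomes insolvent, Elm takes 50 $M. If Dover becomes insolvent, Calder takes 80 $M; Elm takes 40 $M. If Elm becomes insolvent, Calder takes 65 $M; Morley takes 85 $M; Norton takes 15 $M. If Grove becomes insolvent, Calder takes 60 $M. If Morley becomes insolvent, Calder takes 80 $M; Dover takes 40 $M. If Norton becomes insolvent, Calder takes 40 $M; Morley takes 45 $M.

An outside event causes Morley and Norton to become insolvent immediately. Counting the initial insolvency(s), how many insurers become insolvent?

4

Round 1 — Morley, Norton become insolvent (initial).
  Calder: +80+40 → 120 ≥ 90
  Dover: +40 → 40 < 90
Round 2 — Calder becomes insolvent.
  Elm: +50 → 50 ≥ 40
Round 3 — Elm becomes insolvent.
No further insolvencies.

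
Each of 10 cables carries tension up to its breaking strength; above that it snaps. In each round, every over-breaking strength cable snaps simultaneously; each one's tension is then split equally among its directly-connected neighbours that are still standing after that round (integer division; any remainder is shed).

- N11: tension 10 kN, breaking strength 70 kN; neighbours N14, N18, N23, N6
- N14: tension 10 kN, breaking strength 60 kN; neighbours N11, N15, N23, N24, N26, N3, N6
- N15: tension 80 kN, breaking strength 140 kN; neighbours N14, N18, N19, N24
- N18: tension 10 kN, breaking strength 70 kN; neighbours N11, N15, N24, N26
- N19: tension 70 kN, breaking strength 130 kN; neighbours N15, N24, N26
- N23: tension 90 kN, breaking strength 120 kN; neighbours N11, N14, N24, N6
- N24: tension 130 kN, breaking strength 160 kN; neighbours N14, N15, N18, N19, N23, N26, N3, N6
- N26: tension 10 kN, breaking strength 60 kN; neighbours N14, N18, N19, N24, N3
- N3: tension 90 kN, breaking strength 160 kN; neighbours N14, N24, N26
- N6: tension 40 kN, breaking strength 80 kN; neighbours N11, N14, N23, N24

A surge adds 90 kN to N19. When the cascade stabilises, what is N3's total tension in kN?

156

Round 1 — N19 at 160 > 130. N19 snaps.
  N19 sheds 160 kN to N15, N24, N26: 53 each (1 lost).
    N15: 80+53 = 133 ≤ 140
    N24: 130+53 = 183 > 160
    N26: 10+53 = 63 > 60
Round 2 — N24, N26 snap.
  N24 sheds 183 kN to N14, N15, N18, N23, N3, N6: 30 each (3 lost).
    N14: 10+30 = 40 ≤ 60
    N15: 133+30 = 163 > 140
    N18: 10+30 = 40 ≤ 70
    N23: 90+30 = 120 ≤ 120
    N3: 90+30 = 120 ≤ 160
    N6: 40+30 = 70 ≤ 80
  N26 sheds 63 kN to N14, N18, N3: 21 each.
    N14: 40+21 = 61 > 60
    N18: 40+21 = 61 ≤ 70
    N3: 120+21 = 141 ≤ 160
Round 3 — N14, N15 snap.
  N14 sheds 61 kN to N11, N23, N3, N6: 15 each (1 lost).
    N11: 10+15 = 25 ≤ 70
    N23: 120+15 = 135 > 120
    N3: 141+15 = 156 ≤ 160
    N6: 70+15 = 85 > 80
  N15 sheds 163 kN to N18: 163 each.
    N18: 61+163 = 224 > 70
Round 4 — N18, N23, N6 snap.
  N18 sheds 224 kN to N11: 224 each.
    N11: 25+224 = 249 > 70
  N23 sheds 135 kN to N11: 135 each.
    N11: 249+135 = 384 > 70
  N6 sheds 85 kN to N11: 85 each.
    N11: 384+85 = 469 > 70
Round 5 — N11 snaps.
  N11 sheds 469 kN: no online neighbours, lost.
No further breaks.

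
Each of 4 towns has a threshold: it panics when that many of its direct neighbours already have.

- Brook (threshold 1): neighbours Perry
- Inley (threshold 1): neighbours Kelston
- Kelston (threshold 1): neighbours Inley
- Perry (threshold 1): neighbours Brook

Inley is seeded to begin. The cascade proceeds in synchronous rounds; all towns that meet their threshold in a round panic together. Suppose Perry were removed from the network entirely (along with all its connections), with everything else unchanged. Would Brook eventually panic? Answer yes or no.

no

With Perry removed:
Round 1 — Inley panics (initial).
Round 2 — checking thresholds:
  Kelston: 1 of 1 neighbours ≥ 1, panics.
Round 3 — no new panics; cascade stops.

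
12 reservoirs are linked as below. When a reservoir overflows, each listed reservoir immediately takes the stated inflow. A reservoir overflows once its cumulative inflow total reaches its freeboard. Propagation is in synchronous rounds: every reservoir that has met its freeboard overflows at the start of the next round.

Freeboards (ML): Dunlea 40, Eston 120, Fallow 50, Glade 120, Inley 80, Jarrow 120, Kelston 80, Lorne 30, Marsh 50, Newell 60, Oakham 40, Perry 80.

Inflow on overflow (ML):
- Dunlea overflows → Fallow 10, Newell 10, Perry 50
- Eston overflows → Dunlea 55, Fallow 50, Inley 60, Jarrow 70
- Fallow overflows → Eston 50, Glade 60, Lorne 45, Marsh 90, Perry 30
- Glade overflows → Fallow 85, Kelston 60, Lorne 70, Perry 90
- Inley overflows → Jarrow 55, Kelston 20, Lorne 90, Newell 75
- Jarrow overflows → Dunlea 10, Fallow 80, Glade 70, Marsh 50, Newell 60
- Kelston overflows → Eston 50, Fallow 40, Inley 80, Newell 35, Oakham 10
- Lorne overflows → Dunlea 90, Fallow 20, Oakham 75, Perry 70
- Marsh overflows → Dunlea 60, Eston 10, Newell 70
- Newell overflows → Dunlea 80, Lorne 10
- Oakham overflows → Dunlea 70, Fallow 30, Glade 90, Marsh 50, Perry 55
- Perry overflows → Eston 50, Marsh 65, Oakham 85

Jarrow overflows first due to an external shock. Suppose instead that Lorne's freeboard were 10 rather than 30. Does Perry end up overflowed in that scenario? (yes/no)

With Lorne's freeboard at 10:
Round 1 — Jarrow overflows (initial).
  Dunlea: +10 → 10 < 40
  Fallow: +80 → 80 ≥ 50
  Glade: +70 → 70 < 120
  Marsh: +50 → 50 ≥ 50
  Newell: +60 → 60 ≥ 60
Round 2 — Fallow, Marsh, Newell overflow.
  Dunlea: +60+80 → 150 ≥ 40
  Eston: +50+10 → 60 < 120
  Glade: +60 → 130 ≥ 120
  Lorne: +45+10 → 55 ≥ 10
  Perry: +30 → 30 < 80
Round 3 — Dunlea, Glade, Lorne overflow.
  Kelston: +60 → 60 < 80
  Oakham: +75 → 75 ≥ 40
  Perry: +50+90+70 → 240 ≥ 80
Round 4 — Oakham, Perry overflow.
  Eston: +50 → 110 < 120
No further overflows.

yes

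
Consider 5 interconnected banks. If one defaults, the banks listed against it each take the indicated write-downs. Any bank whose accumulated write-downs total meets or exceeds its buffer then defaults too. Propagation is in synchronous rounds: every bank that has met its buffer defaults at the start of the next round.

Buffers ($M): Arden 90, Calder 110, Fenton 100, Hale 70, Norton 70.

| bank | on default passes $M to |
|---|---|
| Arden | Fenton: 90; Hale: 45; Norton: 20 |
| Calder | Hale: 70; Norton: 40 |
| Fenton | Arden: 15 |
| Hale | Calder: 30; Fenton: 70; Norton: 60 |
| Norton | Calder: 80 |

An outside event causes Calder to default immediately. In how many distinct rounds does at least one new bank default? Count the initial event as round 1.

3

Round 1 — Calder defaults (initial).
  Hale: +70 → 70 ≥ 70
  Norton: +40 → 40 < 70
Round 2 — Hale defaults.
  Fenton: +70 → 70 < 100
  Norton: +60 → 100 ≥ 70
Round 3 — Norton defaults.
No further defaults.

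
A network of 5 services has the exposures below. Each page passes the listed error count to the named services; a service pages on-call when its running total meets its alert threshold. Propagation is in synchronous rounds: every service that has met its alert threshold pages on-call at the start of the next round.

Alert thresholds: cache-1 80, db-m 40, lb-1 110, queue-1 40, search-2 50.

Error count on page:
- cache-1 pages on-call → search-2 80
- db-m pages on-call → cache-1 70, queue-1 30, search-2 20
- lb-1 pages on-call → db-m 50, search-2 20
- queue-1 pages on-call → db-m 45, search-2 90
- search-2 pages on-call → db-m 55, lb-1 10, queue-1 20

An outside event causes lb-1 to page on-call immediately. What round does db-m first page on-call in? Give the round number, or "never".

Round 1 — lb-1 pages on-call (initial).
  db-m: +50 → 50 ≥ 40
  search-2: +20 → 20 < 50
Round 2 — db-m pages on-call.
  cache-1: +70 → 70 < 80
  queue-1: +30 → 30 < 40
  search-2: +20 → 40 < 50
No further pages.

2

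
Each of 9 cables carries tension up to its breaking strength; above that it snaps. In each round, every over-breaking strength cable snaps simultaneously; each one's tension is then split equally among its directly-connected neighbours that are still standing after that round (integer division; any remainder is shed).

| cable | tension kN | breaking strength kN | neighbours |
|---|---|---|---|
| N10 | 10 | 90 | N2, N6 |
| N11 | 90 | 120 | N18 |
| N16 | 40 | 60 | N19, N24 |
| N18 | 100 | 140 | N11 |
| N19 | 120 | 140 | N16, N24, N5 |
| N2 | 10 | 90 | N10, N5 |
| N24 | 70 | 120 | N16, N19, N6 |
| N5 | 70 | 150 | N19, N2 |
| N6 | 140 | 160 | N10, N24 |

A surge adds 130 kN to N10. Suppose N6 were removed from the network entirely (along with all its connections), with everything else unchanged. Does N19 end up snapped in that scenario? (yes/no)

yes

With N6 removed:
Round 1 — N10 at 140 > 90. N10 snaps.
  N10 sheds 140 kN to N2: 140 each.
    N2: 10+140 = 150 > 90
Round 2 — N2 snaps.
  N2 sheds 150 kN to N5: 150 each.
    N5: 70+150 = 220 > 150
Round 3 — N5 snaps.
  N5 sheds 220 kN to N19: 220 each.
    N19: 120+220 = 340 > 140
Round 4 — N19 snaps.
  N19 sheds 340 kN to N16, N24: 170 each.
    N16: 40+170 = 210 > 60
    N24: 70+170 = 240 > 120
Round 5 — N16, N24 snap.
  N16 sheds 210 kN: no online neighbours, lost.
  N24 sheds 240 kN: no online neighbours, lost.
No further breaks.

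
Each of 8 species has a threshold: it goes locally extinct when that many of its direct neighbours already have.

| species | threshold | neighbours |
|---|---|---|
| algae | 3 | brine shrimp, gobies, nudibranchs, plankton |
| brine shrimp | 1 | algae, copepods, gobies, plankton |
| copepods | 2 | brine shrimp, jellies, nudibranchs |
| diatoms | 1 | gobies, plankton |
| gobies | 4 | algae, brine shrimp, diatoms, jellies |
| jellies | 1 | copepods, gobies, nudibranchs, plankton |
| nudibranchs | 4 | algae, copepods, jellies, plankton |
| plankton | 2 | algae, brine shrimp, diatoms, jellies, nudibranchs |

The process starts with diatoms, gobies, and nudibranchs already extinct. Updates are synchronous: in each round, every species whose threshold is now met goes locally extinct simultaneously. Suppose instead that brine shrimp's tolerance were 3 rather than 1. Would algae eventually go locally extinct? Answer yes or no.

With brine shrimp's tolerance at 3:
Round 1 — diatoms, gobies, nudibranchs go locally extinct (initial).
Round 2 — checking thresholds:
  algae: 2 of 4 neighbours < 3, holds.
  brine shrimp: 1 of 4 neighbours < 3, holds.
  copepods: 1 of 3 neighbours < 2, holds.
  jellies: 2 of 4 neighbours ≥ 1, goes locally extinct.
  plankton: 2 of 5 neighbours ≥ 2, goes locally extinct.
Round 3 — checking thresholds:
  algae: 3 of 4 neighbours ≥ 3, goes locally extinct.
  brine shrimp: 2 of 4 neighbours < 3, holds.
  copepods: 2 of 3 neighbours ≥ 2, goes locally extinct.
Round 4 — checking thresholds:
  brine shrimp: 4 of 4 neighbours ≥ 3, goes locally extinct.
Round 5 — no new extinctions; cascade stops.

yes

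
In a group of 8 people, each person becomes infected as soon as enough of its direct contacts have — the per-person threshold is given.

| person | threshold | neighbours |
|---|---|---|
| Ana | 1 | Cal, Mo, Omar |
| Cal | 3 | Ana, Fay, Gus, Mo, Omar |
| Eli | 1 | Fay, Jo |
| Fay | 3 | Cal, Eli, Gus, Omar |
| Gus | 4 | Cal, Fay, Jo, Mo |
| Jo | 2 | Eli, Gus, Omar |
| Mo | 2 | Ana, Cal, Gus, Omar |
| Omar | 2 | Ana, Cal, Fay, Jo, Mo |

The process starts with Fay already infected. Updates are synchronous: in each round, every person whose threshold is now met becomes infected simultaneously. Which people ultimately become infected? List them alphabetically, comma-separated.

Round 1 — Fay becomes infected (initial).
Round 2 — checking thresholds:
  Cal: 1 of 5 neighbours < 3, not yet.
  Eli: 1 of 2 neighbours ≥ 1, becomes infected.
  Gus: 1 of 4 neighbours < 4, not yet.
  Omar: 1 of 5 neighbours < 2, not yet.
Round 3 — no new infections; cascade stops.

Eli, Fay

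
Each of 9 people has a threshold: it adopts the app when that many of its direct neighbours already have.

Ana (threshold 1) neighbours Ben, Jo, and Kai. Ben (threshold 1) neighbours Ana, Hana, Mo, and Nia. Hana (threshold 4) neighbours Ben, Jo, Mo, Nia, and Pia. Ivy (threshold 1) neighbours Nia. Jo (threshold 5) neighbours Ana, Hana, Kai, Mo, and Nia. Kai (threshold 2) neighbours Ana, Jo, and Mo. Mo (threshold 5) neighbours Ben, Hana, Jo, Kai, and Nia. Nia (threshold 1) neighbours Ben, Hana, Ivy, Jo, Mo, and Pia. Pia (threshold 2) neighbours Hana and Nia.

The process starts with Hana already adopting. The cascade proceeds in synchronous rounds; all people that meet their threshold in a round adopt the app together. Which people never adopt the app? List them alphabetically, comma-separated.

Jo, Kai, Mo

Round 1 — Hana adopts the app (initial).
Round 2 — checking thresholds:
  Ben: 1 of 4 neighbours ≥ 1, adopts the app.
  Jo: 1 of 5 neighbours < 5, below threshold.
  Mo: 1 of 5 neighbours < 5, below threshold.
  Nia: 1 of 6 neighbours ≥ 1, adopts the app.
  Pia: 1 of 2 neighbours < 2, below threshold.
Round 3 — checking thresholds:
  Ana: 1 of 3 neighbours ≥ 1, adopts the app.
  Ivy: 1 of 1 neighbours ≥ 1, adopts the app.
  Jo: 2 of 5 neighbours < 5, below threshold.
  Mo: 3 of 5 neighbours < 5, below threshold.
  Pia: 2 of 2 neighbours ≥ 2, adopts the app.
Round 4 — no new adoptions; cascade stops.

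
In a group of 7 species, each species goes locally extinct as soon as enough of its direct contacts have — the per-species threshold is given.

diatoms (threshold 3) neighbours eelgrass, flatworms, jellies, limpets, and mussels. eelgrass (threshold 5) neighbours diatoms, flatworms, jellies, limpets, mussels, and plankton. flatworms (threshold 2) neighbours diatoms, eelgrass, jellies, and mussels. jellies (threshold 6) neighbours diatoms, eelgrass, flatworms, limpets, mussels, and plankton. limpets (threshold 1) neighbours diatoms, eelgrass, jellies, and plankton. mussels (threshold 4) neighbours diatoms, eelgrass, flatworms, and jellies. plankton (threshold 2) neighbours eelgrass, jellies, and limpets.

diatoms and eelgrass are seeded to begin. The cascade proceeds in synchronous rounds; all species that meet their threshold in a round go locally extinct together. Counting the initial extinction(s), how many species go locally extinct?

5

Round 1 — diatoms, eelgrass go locally extinct (initial).
Round 2 — checking thresholds:
  flatworms: 2 of 4 neighbours ≥ 2, goes locally extinct.
  jellies: 2 of 6 neighbours < 6, holds.
  limpets: 2 of 4 neighbours ≥ 1, goes locally extinct.
  mussels: 2 of 4 neighbours < 4, holds.
  plankton: 1 of 3 neighbours < 2, holds.
Round 3 — checking thresholds:
  jellies: 4 of 6 neighbours < 6, holds.
  mussels: 3 of 4 neighbours < 4, holds.
  plankton: 2 of 3 neighbours ≥ 2, goes locally extinct.
Round 4 — no new extinctions; cascade stops.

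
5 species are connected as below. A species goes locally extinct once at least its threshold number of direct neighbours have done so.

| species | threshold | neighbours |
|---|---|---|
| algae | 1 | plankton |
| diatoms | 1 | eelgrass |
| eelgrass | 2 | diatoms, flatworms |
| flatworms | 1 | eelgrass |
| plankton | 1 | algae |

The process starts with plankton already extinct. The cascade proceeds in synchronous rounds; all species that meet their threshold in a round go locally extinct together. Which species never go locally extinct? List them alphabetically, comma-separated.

Round 1 — plankton goes locally extinct (initial).
Round 2 — checking thresholds:
  algae: 1 of 1 neighbours ≥ 1, goes locally extinct.
Round 3 — no new extinctions; cascade stops.

diatoms, eelgrass, flatworms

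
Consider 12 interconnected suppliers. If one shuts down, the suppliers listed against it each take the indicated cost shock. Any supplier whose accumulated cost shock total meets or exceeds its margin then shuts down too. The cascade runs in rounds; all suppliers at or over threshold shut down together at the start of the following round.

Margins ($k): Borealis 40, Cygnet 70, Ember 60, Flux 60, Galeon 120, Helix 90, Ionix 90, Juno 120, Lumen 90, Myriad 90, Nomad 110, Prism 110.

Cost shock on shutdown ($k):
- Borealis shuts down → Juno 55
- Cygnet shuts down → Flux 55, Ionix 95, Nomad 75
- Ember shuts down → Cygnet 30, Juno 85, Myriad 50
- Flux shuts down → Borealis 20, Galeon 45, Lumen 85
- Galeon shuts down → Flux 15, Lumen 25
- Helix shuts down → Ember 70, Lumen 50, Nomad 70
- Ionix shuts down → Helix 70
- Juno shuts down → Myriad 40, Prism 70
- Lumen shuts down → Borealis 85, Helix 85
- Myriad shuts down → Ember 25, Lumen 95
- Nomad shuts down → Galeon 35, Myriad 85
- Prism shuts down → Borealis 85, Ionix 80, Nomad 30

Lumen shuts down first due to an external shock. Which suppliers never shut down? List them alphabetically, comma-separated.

Cygnet, Ember, Flux, Galeon, Helix, Ionix, Juno, Myriad, Nomad, Prism

Round 1 — Lumen shuts down (initial).
  Borealis: +85 → 85 ≥ 40
  Helix: +85 → 85 < 90
Round 2 — Borealis shuts down.
  Juno: +55 → 55 < 120
No further shutdowns.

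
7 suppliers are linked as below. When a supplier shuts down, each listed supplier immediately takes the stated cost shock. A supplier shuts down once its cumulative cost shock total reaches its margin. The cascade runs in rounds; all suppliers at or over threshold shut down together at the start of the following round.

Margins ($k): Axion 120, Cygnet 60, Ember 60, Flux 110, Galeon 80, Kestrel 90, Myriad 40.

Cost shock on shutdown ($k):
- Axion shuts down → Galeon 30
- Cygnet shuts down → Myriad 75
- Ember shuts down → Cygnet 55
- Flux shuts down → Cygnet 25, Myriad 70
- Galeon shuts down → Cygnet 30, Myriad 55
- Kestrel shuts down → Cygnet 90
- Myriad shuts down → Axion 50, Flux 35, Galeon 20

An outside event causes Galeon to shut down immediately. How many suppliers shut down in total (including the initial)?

2

Round 1 — Galeon shuts down (initial).
  Cygnet: +30 → 30 < 60
  Myriad: +55 → 55 ≥ 40
Round 2 — Myriad shuts down.
  Axion: +50 → 50 < 120
  Flux: +35 → 35 < 110
No further shutdowns.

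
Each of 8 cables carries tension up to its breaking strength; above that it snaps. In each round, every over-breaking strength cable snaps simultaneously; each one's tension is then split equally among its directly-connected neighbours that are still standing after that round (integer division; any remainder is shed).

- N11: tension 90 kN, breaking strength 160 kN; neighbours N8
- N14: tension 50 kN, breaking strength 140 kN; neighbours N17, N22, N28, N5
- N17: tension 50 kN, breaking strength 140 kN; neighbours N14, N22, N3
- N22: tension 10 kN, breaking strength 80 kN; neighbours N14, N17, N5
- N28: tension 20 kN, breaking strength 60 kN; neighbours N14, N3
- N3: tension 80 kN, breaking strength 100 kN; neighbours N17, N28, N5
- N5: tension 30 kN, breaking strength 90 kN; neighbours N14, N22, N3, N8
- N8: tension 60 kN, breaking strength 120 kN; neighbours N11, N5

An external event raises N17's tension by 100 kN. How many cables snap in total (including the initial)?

Round 1 — N17 at 150 > 140. N17 snaps.
  N17 sheds 150 kN to N14, N22, N3: 50 each.
    N14: 50+50 = 100 ≤ 140
    N22: 10+50 = 60 ≤ 80
    N3: 80+50 = 130 > 100
Round 2 — N3 snaps.
  N3 sheds 130 kN to N28, N5: 65 each.
    N28: 20+65 = 85 > 60
    N5: 30+65 = 95 > 90
Round 3 — N28, N5 snap.
  N28 sheds 85 kN to N14: 85 each.
    N14: 100+85 = 185 > 140
  N5 sheds 95 kN to N14, N22, N8: 31 each (2 lost).
    N14: 185+31 = 216 > 140
    N22: 60+31 = 91 > 80
    N8: 60+31 = 91 ≤ 120
Round 4 — N14, N22 snap.
  N14 sheds 216 kN: no online neighbours, lost.
  N22 sheds 91 kN: no online neighbours, lost.
No further breaks.

6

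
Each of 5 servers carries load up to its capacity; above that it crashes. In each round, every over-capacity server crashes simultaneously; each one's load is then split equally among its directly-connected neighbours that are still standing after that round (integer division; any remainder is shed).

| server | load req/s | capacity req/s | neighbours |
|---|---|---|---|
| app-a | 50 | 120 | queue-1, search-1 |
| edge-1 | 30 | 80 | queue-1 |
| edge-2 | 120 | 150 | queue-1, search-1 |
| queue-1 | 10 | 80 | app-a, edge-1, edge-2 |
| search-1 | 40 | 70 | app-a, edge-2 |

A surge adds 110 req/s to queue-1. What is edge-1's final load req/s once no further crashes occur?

Round 1 — queue-1 at 120 > 80. queue-1 crashes.
  queue-1 sheds 120 req/s to app-a, edge-1, edge-2: 40 each.
    app-a: 50+40 = 90 ≤ 120
    edge-1: 30+40 = 70 ≤ 80
    edge-2: 120+40 = 160 > 150
Round 2 — edge-2 crashes.
  edge-2 sheds 160 req/s to search-1: 160 each.
    search-1: 40+160 = 200 > 70
Round 3 — search-1 crashes.
  search-1 sheds 200 req/s to app-a: 200 each.
    app-a: 90+200 = 290 > 120
Round 4 — app-a crashes.
  app-a sheds 290 req/s: no online neighbours, lost.
No further crashes.

70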